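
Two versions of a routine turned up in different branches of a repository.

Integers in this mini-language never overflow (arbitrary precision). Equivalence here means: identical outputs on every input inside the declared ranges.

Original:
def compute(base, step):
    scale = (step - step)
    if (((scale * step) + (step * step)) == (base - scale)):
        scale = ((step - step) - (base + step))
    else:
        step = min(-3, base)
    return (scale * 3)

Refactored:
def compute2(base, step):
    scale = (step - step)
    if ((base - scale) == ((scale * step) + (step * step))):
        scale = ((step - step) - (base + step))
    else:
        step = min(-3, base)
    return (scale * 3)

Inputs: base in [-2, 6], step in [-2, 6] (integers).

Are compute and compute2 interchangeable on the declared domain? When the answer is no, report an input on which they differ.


Reading the diff, among the changes: same computation, different form.
Spot check at base=-1, step=0 — compute: scale=0, then (((scale * step) + (step * step)) == (base - scale)) is false, then step=-3, then returns 0. compute2: scale=0, then ((base - scale) == ((scale * step) + (step * step))) is false, then step=-3, then returns 0. Both give 0.
Checked all 81 inputs in the declared domain: the outputs agree on every one.
verdict: equivalent


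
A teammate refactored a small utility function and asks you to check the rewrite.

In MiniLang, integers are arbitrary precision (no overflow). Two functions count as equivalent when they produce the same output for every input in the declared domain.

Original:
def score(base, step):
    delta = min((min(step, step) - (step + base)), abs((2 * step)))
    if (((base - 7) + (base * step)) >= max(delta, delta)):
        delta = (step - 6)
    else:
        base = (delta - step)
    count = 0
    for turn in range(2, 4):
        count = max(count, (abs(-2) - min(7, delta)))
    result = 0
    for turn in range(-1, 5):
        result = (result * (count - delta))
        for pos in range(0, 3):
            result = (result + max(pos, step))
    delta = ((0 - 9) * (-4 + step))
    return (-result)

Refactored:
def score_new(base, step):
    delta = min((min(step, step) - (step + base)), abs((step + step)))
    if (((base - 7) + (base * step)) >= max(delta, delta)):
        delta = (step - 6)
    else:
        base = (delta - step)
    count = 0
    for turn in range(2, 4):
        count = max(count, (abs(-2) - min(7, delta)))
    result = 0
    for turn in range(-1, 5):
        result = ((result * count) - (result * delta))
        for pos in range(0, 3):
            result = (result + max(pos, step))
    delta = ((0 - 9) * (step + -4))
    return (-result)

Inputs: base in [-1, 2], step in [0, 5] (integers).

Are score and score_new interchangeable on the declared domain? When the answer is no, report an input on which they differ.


Comparing the listings, the differences include: constant usage differs, plus arithmetic usage differs.
Tracing base=-1, step=5: score: delta=1, then (((base - 7) + (base * step)) >= max(delta, delta)) is false, then base=-4, then count=0, then (turn=2), then count=1, then (turn=3), then count=1, then result=0, then (turn=-1), then result=0, then (pos=0), then result=5, then (pos=1), then result=10, then (pos=2), then result=15, then (turn=0), then result=0, then (pos=0), then result=5, then (pos=1), then result=10, then (pos=2), then result=15, then (turn=1), then result=0, then (pos=0), then result=5, then (pos=1), then result=10, then (pos=2), then result=15, then (turn=2), then result=0, then (pos=0), then result=5, then (pos=1), then result=10, then (pos=2), then result=15, then (turn=3), then result=0, then (pos=0), then result=5, then (pos=1), then result=10, then (pos=2), then result=15, then (turn=4), then result=0, then (pos=0), then result=5, then (pos=1), then result=10, then (pos=2), then result=15, then delta=-9, then returns -15 | score_new: delta=1, then (((base - 7) + (base * step)) >= max(delta, delta)) is false, then base=-4, then count=0, then (turn=2), then count=1, then (turn=3), then count=1, then result=0, then (turn=-1), then result=0, then (pos=0), then result=5, then (pos=1), then result=10, then (pos=2), then result=15, then (turn=0), then result=0, then (pos=0), then result=5, then (pos=1), then result=10, then (pos=2), then result=15, then (turn=1), then result=0, then (pos=0), then result=5, then (pos=1), then result=10, then (pos=2), then result=15, then (turn=2), then result=0, then (pos=0), then result=5, then (pos=1), then result=10, then (pos=2), then result=15, then (turn=3), then result=0, then (pos=0), then result=5, then (pos=1), then result=10, then (pos=2), then result=15, then (turn=4), then result=0, then (pos=0), then result=5, then (pos=1), then result=10, then (pos=2), then result=15, then delta=-9, then returns -15 — matching result -15.
Sweeping the whole domain (24 inputs) finds no disagreement.
verdict: equivalent


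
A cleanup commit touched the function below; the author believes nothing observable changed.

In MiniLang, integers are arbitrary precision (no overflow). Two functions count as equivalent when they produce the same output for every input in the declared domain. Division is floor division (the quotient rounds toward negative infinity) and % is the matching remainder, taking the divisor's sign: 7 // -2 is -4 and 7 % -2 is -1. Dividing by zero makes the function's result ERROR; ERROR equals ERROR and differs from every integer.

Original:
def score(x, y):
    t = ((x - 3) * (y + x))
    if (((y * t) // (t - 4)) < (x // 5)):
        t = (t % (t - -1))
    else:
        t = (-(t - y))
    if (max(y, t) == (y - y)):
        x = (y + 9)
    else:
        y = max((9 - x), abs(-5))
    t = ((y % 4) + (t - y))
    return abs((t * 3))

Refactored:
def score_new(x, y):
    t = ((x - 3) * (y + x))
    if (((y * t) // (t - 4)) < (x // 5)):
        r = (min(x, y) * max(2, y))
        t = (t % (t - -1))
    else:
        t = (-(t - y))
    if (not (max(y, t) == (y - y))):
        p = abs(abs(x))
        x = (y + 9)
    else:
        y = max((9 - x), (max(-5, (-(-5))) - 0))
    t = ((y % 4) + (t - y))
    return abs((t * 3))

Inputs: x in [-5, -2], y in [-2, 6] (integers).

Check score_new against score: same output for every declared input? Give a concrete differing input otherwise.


Take x=-5, y=-2.
score: t = 56; (((y * t) // (t - 4)) < (x // 5)) -> true; t = 56; (max(y, t) == (y - y)) -> false; y = 14; t = 44; return 132
score_new: t = 56; (((y * t) // (t - 4)) < (x // 5)) -> true; r = -10; t = 56; (not (max(y, t) == (y - y))) -> true; p = 5; x = 7; t = 60; return 180
132 and 180 differ, so these are not the same function on this domain.
verdict: not equivalent; witness: x=-5, y=-2


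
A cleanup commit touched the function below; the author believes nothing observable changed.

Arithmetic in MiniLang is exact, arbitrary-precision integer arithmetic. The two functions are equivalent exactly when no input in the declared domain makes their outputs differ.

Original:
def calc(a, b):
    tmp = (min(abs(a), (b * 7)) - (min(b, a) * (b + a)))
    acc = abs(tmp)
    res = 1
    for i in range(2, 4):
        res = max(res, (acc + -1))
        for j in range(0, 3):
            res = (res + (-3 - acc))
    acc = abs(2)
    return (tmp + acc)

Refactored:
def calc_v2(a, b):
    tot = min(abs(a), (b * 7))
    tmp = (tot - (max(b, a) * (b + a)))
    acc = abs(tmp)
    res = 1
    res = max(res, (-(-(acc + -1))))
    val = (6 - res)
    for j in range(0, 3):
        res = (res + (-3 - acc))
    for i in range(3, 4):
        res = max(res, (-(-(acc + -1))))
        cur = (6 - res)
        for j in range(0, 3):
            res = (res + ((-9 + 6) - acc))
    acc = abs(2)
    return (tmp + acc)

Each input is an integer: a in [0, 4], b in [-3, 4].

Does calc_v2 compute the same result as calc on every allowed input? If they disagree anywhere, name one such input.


There is a counterexample at a=0, b=-3: -28 on one side, -19 on the other.
calc: tmp=-30, then acc=30, then res=1, then (i=2), then res=29, then (j=0), then res=-4, then (j=1), then res=-37, then (j=2), then res=-70, then (i=3), then res=29, then (j=0), then res=-4, then (j=1), then res=-37, then (j=2), then res=-70, then acc=2, then returns -28
calc_v2: tot=-21, then tmp=-21, then acc=21, then res=1, then res=20, then val=-14, then (j=0), then res=-4, then (j=1), then res=-28, then (j=2), then res=-52, then (i=3), then res=20, then cur=-14, then (j=0), then res=-4, then (j=1), then res=-28, then (j=2), then res=-52, then acc=2, then returns -19
verdict: not equivalent; witness: a=0, b=-3


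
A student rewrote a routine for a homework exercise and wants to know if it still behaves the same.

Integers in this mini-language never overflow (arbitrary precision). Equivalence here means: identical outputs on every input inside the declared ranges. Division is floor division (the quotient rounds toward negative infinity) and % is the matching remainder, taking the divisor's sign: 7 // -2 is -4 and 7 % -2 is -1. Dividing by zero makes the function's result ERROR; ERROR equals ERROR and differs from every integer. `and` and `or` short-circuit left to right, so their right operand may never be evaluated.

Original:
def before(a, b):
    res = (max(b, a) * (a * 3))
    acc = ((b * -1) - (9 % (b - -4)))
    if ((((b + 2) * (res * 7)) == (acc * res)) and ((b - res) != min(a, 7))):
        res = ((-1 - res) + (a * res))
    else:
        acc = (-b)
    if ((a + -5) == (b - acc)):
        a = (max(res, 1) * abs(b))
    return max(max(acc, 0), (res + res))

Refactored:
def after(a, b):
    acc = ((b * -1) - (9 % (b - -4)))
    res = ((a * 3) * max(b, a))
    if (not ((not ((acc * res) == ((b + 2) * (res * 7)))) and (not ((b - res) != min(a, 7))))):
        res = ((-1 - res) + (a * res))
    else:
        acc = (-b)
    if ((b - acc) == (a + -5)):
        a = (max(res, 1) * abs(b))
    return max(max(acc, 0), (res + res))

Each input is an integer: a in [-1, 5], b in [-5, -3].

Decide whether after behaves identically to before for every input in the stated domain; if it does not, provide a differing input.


Take a=-1, b=-5.
before: res=3, then acc=5, then ((((b + 2) * (res * 7)) == (acc * res)) and ((b - res) != min(a, 7))) is false, then acc=5, then ((a + -5) == (b - acc)) is false, then returns 6
after: acc=5, then res=3, then (not ((not ((acc * res) == ((b + 2) * (res * 7)))) and (not ((b - res) != min(a, 7))))) is true, then res=-7, then ((b - acc) == (a + -5)) is false, then returns 5
6 != 5, so the rewrite changes behavior.
verdict: not equivalent; witness: a=-1, b=-5


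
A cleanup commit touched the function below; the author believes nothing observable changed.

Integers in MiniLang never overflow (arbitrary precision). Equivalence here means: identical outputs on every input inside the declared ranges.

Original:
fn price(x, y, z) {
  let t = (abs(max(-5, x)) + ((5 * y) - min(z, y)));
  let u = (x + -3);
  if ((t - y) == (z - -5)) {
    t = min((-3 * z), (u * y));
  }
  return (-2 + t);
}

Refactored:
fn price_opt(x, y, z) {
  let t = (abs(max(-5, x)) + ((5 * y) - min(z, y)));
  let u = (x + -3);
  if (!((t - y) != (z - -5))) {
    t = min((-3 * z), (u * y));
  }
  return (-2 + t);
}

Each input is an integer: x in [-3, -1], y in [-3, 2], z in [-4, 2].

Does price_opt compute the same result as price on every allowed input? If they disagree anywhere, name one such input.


Reading the diff, among the changes: boolean connective usage differs, plus comparison usage differs.
As a probe, take x=-2, y=-1, z=0: price runs t becomes -2; next u becomes -5; next ((t - y) == (z - -5)) evaluates to false; next final value -4; price_opt runs t becomes -2; next u becomes -5; next (!((t - y) != (z - -5))) evaluates to false; next final value -4; both end at -4.
Sweeping the whole domain (126 inputs) finds no disagreement.
verdict: equivalent


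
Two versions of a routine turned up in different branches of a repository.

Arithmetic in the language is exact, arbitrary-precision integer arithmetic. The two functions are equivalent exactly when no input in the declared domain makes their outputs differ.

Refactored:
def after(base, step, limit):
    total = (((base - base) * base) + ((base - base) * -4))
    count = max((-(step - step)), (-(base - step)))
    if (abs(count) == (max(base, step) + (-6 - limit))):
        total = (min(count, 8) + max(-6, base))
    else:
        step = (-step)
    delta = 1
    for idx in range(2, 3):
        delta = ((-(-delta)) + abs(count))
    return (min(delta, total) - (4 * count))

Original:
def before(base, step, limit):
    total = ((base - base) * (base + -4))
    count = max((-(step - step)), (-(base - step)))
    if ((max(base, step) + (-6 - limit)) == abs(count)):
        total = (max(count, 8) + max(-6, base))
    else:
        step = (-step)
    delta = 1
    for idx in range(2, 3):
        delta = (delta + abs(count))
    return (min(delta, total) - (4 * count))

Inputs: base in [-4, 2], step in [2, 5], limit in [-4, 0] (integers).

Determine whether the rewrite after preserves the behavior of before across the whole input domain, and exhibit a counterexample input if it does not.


Although `max(count, 8)` became `min(count, 8)`, no input in the stated domain can expose it; all 140 inputs agree.
verdict: equivalent


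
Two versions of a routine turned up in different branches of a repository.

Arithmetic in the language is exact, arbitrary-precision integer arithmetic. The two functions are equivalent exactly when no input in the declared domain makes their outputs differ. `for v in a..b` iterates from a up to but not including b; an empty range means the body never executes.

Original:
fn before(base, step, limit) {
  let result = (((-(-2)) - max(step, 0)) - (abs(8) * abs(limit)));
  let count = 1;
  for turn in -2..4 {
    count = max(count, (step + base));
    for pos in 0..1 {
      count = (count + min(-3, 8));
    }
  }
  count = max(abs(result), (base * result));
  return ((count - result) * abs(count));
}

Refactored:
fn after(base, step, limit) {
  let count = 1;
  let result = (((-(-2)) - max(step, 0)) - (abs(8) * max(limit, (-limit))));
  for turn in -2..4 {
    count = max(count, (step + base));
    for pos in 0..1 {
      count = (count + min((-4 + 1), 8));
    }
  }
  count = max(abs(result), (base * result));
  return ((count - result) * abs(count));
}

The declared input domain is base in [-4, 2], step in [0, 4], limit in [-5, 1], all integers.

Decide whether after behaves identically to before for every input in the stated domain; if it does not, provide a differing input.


Side by side, the visible changes include: min/max/abs usage differs, and arithmetic usage differs, and constant usage differs.
One worked example (base=0, step=0, limit=-3) — before: result becomes -22; next count becomes 1; next at turn=-2:; next count becomes 1; next at pos=0:; next count becomes -2; next at turn=-1:; next count becomes 0; next at pos=0:; next count becomes -3; next at turn=0:; next count becomes 0; next at pos=0:; next count becomes -3; next at turn=1:; next count becomes 0; next at pos=0:; next count becomes -3; next at turn=2:; next count becomes 0; next at pos=0:; next count becomes -3; next at turn=3:; next count becomes 0; next at pos=0:; next count becomes -3; next count becomes 22; next final value 968; after: count becomes 1; next result becomes -22; next at turn=-2:; next count becomes 1; next at pos=0:; next count becomes -2; next at turn=-1:; next count becomes 0; next at pos=0:; next count becomes -3; next at turn=0:; next count becomes 0; next at pos=0:; next count becomes -3; next at turn=1:; next count becomes 0; next at pos=0:; next count becomes -3; next at turn=2:; next count becomes 0; next at pos=0:; next count becomes -3; next at turn=3:; next count becomes 0; next at pos=0:; next count becomes -3; next count becomes 22; next final value 968; agreement on 968.
An exhaustive pass over the 245 declared inputs shows identical outputs.
verdict: equivalent


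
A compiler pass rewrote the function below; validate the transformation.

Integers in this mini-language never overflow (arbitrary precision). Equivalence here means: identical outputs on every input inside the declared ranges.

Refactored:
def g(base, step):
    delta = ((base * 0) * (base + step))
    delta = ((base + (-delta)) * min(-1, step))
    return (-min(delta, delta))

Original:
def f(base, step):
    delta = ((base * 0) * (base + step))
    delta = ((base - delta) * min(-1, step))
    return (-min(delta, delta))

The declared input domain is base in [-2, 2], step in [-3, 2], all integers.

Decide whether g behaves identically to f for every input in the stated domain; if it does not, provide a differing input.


Although arithmetic usage differs, 30/30 inputs agree.
verdict: equivalent


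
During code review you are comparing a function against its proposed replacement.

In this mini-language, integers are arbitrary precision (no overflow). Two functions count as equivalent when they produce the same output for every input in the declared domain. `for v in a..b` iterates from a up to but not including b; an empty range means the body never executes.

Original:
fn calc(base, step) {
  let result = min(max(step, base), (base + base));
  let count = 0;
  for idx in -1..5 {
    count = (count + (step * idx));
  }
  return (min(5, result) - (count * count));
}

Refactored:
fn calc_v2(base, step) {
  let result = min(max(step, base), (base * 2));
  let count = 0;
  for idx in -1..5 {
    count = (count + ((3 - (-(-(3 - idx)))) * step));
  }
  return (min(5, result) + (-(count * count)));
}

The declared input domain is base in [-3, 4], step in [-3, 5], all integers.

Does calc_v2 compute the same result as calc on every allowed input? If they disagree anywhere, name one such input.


Behavior is preserved: although arithmetic usage differs, and constant usage differs, the outputs never diverge.
One worked example (base=-1, step=5) — calc: result becomes -2; next count becomes 0; next at idx=-1:; next count becomes -5; next at idx=0:; next count becomes -5; next at idx=1:; next count becomes 0; next at idx=2:; next count becomes 10; next at idx=3:; next count becomes 25; next at idx=4:; next count becomes 45; next final value -2027; calc_v2: result becomes -2; next count becomes 0; next at idx=-1:; next count becomes -5; next at idx=0:; next count becomes -5; next at idx=1:; next count becomes 0; next at idx=2:; next count becomes 10; next at idx=3:; next count becomes 25; next at idx=4:; next count becomes 45; next final value -2027; agreement on -2027.
Across all 72 domain points the two functions coincide.
verdict: equivalent


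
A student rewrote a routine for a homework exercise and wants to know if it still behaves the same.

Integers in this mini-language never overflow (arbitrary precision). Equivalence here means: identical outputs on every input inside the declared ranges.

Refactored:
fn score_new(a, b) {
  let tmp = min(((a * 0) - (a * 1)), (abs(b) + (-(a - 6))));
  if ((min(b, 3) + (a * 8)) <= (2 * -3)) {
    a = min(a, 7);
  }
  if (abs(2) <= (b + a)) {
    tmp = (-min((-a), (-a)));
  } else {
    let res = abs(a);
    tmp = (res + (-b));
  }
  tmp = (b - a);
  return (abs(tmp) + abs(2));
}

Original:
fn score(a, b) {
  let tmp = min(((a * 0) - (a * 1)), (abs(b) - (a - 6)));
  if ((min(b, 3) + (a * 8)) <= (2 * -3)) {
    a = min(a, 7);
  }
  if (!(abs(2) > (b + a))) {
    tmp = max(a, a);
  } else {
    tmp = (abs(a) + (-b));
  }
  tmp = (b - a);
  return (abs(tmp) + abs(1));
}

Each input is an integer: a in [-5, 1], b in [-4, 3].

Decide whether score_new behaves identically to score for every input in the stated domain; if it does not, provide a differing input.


The rewrite breaks on a=-5, b=-4, where the results are 2 and 3.
score: tmp=5, then ((min(b, 3) + (a * 8)) <= (2 * -3)) is true, then a=-5, then (!(abs(2) > (b + a))) is false, then tmp=9, then tmp=1, then returns 2
score_new: tmp=5, then ((min(b, 3) + (a * 8)) <= (2 * -3)) is true, then a=-5, then (abs(2) <= (b + a)) is false, then res=5, then tmp=9, then tmp=1, then returns 3
verdict: not equivalent; witness: a=-5, b=-4


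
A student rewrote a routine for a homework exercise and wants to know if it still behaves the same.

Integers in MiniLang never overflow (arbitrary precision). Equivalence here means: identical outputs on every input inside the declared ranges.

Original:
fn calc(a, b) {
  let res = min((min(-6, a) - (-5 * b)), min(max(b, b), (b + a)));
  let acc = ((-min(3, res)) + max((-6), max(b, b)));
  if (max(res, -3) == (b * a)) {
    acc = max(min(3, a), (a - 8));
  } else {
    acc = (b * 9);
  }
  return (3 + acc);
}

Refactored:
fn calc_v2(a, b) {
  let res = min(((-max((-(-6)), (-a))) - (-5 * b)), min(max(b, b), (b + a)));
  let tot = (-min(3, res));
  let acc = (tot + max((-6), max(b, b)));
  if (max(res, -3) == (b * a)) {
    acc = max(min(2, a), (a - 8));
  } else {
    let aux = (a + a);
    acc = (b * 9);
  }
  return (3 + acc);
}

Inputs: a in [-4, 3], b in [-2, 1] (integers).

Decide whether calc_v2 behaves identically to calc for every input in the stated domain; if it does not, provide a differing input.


Evaluate both at a=3, b=-1.
calc: res := -11 | acc := 10 | (max(res, -3) == (b * a)): true | acc := 3 | result 6
calc_v2: res := -11 | tot := 11 | acc := 10 | (max(res, -3) == (b * a)): true | acc := 2 | result 5
6 and 5 differ, so these are not the same function on this domain.
verdict: not equivalent; witness: a=3, b=-1


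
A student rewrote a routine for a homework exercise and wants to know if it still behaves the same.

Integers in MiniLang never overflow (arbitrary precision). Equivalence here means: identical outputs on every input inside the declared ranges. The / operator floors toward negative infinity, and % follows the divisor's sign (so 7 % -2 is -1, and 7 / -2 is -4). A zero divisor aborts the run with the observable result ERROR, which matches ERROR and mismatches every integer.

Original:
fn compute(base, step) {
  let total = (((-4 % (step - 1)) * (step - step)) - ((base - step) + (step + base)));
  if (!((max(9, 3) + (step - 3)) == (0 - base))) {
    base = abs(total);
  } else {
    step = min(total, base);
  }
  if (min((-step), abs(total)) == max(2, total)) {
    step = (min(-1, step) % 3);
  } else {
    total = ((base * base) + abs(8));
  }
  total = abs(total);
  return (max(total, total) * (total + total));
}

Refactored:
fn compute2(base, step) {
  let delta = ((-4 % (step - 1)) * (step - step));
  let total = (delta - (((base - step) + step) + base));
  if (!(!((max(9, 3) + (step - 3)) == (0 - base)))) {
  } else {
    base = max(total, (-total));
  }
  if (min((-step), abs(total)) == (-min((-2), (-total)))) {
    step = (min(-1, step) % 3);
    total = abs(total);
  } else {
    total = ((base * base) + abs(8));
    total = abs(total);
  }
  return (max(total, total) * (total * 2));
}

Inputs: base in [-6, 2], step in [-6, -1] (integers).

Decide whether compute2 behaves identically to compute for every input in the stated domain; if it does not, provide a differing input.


These are not equivalent — on base=-2, step=-4 the outputs split (288 vs 32).
compute: total=4, then (!((max(9, 3) + (step - 3)) == (0 - base))) is false, then step=-2, then (min((-step), abs(total)) == max(2, total)) is false, then total=12, then total=12, then returns 288
compute2: delta=0, then total=4, then (!(!((max(9, 3) + (step - 3)) == (0 - base)))) is true, then (min((-step), abs(total)) == (-min((-2), (-total)))) is true, then step=2, then total=4, then returns 32
verdict: not equivalent; witness: base=-2, step=-4


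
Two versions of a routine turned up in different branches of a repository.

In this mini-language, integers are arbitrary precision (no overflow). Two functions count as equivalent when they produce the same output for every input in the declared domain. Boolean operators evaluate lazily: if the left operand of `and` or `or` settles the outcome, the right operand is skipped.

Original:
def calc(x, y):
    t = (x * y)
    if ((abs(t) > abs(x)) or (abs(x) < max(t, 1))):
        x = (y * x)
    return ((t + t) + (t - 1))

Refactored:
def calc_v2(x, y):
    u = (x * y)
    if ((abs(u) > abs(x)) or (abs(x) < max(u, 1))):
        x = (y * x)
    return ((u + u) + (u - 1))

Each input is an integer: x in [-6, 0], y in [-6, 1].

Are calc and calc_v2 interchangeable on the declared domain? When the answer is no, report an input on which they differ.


The two are interchangeable: local variable names differ, and every declared input agrees.
Tracing x=0, y=1: calc: t=0, then ((abs(t) > abs(x)) or (abs(x) < max(t, 1))) is true, then x=0, then returns -1 | calc_v2: u=0, then ((abs(u) > abs(x)) or (abs(x) < max(u, 1))) is true, then x=0, then returns -1 — matching result -1.
Checked all 56 inputs in the declared domain: the outputs agree on every one.
verdict: equivalent


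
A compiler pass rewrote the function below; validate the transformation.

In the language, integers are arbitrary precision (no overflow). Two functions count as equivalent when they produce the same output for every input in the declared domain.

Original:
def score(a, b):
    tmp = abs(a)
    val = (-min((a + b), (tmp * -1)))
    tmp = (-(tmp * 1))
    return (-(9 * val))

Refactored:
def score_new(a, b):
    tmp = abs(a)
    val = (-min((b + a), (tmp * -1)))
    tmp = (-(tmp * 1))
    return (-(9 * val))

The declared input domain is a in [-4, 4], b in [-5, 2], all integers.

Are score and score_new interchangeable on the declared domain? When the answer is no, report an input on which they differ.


The two are interchangeable: same computation, different form, and every declared input agrees.
Tracing a=-1, b=1: score: tmp := 1 | val := 1 | tmp := -1 | result -9 | score_new: tmp := 1 | val := 1 | tmp := -1 | result -9 — matching result -9.
An exhaustive pass over the 72 declared inputs shows identical outputs.
verdict: equivalent


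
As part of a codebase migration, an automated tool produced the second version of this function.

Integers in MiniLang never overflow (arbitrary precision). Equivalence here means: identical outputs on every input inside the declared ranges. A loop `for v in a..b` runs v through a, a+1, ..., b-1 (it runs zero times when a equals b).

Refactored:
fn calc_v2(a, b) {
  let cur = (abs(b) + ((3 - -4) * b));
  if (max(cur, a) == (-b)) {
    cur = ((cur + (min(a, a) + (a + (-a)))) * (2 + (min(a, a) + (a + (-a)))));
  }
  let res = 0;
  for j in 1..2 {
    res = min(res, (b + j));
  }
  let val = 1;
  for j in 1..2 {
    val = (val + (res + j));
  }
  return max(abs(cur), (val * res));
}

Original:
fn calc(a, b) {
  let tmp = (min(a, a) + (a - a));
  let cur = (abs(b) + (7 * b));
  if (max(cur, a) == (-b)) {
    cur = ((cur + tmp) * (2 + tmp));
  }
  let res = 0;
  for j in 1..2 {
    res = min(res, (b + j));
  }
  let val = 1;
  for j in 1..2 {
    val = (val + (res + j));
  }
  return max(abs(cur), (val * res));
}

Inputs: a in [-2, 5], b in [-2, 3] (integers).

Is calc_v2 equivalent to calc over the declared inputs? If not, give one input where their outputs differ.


This is a faithful refactor — arithmetic usage differs, and min/max/abs usage differs, and constant usage differs, and local variable names differ, and statement counts differ, but the computed results match everywhere.
Tracing a=5, b=0: calc: tmp=5, then cur=0, then (max(cur, a) == (-b)) is false, then res=0, then (j=1), then res=0, then val=1, then (j=1), then val=2, then returns 0 | calc_v2: cur=0, then (max(cur, a) == (-b)) is false, then res=0, then (j=1), then res=0, then val=1, then (j=1), then val=2, then returns 0 — matching result 0.
Every one of the 48 inputs gives matching results.
verdict: equivalent


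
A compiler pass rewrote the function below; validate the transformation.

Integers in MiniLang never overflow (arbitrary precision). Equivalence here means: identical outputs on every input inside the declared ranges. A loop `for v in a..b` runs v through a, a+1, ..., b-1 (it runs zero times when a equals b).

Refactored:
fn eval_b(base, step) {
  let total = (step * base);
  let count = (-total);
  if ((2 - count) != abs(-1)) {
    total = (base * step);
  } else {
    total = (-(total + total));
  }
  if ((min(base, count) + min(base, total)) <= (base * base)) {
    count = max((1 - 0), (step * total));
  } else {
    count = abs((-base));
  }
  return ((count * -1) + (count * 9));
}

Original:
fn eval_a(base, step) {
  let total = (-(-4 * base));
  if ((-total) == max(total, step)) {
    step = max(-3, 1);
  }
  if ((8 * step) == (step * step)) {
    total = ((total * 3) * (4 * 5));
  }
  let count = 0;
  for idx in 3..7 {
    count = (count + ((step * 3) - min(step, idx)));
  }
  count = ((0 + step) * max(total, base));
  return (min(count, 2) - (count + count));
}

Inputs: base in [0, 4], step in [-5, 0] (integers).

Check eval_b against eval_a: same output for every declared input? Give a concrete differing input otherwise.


Not equivalent: base=0, step=-5 separates them (0 vs 8).
eval_a: total becomes 0; next ((-total) == max(total, step)) evaluates to true; next step becomes 1; next ((8 * step) == (step * step)) evaluates to false; next count becomes 0; next at idx=3:; next count becomes 2; next at idx=4:; next count becomes 4; next at idx=5:; next count becomes 6; next at idx=6:; next count becomes 8; next count becomes 0; next final value 0
eval_b: total becomes 0; next count becomes 0; next ((2 - count) != abs(-1)) evaluates to true; next total becomes 0; next ((min(base, count) + min(base, total)) <= (base * base)) evaluates to true; next count becomes 1; next final value 8
verdict: not equivalent; witness: base=0, step=-5


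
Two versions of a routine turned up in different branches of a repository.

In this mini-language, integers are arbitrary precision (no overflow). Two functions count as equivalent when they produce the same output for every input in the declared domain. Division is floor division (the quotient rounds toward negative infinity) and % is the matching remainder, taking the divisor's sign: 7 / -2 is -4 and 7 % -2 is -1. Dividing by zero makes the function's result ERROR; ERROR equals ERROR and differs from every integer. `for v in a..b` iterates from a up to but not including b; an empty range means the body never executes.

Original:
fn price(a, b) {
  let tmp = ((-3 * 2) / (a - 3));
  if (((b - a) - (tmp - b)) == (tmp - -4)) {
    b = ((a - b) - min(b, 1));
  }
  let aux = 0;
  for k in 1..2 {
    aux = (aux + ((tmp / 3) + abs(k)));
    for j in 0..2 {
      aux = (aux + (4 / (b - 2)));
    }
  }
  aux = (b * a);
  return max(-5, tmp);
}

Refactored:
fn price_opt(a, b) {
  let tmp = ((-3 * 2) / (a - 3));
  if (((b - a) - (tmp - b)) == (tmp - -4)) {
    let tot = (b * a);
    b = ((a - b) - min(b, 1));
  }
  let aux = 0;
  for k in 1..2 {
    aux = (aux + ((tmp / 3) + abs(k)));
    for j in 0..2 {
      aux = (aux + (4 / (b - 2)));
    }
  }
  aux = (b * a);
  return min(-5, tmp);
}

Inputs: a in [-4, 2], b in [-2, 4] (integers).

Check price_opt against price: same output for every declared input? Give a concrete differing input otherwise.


At a=-4, b=-2: price gives 0, price_opt gives -5.
verdict: not equivalent; witness: a=-4, b=-2


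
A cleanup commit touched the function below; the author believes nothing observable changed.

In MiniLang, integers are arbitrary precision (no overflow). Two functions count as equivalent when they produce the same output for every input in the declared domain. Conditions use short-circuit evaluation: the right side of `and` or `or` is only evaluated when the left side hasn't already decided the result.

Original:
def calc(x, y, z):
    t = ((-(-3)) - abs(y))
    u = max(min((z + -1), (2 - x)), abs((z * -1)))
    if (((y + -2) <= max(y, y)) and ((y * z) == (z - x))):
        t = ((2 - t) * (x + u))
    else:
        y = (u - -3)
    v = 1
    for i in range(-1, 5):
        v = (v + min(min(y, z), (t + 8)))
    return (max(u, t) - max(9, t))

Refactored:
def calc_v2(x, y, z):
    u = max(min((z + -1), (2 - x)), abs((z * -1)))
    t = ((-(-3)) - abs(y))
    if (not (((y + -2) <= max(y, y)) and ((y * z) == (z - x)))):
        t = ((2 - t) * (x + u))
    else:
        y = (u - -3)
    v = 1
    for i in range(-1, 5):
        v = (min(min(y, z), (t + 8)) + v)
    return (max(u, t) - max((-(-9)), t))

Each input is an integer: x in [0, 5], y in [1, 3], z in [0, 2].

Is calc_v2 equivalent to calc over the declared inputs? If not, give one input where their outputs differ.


Evaluate both at x=0, y=1, z=0.
calc: t becomes 2; next u becomes 0; next (((y + -2) <= max(y, y)) and ((y * z) == (z - x))) evaluates to true; next t becomes 0; next v becomes 1; next at i=-1:; next v becomes 1; next at i=0:; next v becomes 1; next at i=1:; next v becomes 1; next at i=2:; next v becomes 1; next at i=3:; next v becomes 1; next at i=4:; next v becomes 1; next final value -9
calc_v2: u becomes 0; next t becomes 2; next (not (((y + -2) <= max(y, y)) and ((y * z) == (z - x)))) evaluates to false; next y becomes 3; next v becomes 1; next at i=-1:; next v becomes 1; next at i=0:; next v becomes 1; next at i=1:; next v becomes 1; next at i=2:; next v becomes 1; next at i=3:; next v becomes 1; next at i=4:; next v becomes 1; next final value -7
-9 and -7 differ, so these are not the same function on this domain.
verdict: not equivalent; witness: x=0, y=1, z=0


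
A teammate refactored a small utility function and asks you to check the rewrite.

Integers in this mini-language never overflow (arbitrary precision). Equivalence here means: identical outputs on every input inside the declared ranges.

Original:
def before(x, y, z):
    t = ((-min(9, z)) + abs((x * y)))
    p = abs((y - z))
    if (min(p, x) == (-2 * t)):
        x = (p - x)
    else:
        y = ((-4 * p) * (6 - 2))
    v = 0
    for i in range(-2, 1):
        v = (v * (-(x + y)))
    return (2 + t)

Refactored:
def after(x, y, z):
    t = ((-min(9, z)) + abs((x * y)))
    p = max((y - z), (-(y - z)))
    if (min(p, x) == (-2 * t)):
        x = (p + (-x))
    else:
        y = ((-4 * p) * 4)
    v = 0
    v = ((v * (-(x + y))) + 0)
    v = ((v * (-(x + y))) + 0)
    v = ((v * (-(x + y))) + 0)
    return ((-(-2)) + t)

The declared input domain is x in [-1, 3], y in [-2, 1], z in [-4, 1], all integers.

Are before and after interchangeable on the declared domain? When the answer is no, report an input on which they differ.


Although loop structure differs; and min/max/abs usage differs; and local variable names differ; and statement counts differ; and constant usage differs; and arithmetic usage differs, 120/120 inputs agree.
verdict: equivalent


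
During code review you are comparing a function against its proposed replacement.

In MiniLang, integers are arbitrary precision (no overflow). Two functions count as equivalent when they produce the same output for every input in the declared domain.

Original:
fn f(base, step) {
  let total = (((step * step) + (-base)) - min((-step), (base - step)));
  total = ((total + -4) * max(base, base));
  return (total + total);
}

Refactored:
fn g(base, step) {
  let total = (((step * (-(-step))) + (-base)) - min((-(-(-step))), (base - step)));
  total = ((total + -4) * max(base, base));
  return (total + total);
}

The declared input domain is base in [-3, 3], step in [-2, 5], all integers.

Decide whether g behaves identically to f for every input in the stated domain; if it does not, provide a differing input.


Differences: same computation, different form — yet all 56 inputs agree.
verdict: equivalent


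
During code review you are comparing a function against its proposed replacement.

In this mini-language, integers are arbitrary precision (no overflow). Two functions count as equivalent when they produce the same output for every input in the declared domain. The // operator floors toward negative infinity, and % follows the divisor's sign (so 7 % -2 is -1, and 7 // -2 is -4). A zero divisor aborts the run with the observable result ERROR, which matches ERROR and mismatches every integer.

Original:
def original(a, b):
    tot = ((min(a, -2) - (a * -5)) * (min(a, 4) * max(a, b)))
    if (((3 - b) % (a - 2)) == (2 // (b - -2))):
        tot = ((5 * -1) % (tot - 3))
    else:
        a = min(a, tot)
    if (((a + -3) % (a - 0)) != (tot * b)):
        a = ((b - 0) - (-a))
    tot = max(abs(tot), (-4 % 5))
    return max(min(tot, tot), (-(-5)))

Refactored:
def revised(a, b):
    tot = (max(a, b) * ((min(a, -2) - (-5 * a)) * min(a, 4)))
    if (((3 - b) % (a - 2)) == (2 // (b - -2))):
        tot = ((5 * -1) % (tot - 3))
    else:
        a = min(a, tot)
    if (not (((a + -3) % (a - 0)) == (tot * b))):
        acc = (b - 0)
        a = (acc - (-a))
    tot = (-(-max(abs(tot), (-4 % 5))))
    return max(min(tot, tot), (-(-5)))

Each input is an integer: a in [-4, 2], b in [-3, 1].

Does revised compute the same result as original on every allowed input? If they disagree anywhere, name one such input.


Side by side, the visible changes include: local variable names differ, statement counts differ, boolean connective usage differs, comparison usage differs.
Spot check at a=-2, b=-2 — original: tot = -48; division by zero -> ERROR. revised: tot = -48; division by zero -> ERROR. Both give ERROR.
An exhaustive pass over the 35 declared inputs shows identical outputs.
verdict: equivalent


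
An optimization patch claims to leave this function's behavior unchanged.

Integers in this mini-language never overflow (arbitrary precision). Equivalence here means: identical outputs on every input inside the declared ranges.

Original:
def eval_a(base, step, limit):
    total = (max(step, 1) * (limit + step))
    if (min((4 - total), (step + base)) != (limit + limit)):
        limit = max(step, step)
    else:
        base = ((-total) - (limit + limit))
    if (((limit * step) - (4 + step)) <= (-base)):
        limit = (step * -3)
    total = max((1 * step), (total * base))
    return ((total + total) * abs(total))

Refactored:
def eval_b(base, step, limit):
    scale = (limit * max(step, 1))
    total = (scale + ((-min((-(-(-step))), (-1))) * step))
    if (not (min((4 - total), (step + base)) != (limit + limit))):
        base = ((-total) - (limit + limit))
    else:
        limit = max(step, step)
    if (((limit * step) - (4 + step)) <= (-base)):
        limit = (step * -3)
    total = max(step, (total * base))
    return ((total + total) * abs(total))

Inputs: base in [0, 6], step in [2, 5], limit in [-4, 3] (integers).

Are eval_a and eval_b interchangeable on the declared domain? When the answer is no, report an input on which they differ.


Changes here: local variable names differ, min/max/abs usage differs, boolean connective usage differs, statement counts differ; the full 224-point sweep finds no disagreement.
verdict: equivalent


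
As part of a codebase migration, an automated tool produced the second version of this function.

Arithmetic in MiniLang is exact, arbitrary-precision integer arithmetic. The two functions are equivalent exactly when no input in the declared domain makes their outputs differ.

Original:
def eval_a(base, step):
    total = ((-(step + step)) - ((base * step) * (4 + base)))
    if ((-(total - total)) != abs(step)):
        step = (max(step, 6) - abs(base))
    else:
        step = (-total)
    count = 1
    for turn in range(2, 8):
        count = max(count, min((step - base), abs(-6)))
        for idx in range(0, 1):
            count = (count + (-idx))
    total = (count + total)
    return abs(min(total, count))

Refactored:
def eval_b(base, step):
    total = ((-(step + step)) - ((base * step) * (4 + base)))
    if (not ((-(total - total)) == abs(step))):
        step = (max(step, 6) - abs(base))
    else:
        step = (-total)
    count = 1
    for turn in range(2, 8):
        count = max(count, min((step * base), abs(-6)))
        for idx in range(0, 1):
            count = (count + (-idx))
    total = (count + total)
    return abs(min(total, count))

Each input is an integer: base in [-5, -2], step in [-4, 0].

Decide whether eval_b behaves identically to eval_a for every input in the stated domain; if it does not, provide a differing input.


There is a counterexample at base=-5, step=-4: 6 on one side, 1 on the other.
eval_a: total=28, then ((-(total - total)) != abs(step)) is true, then step=1, then count=1, then (turn=2), then count=6, then (idx=0), then count=6, then (turn=3), then count=6, then (idx=0), then count=6, then (turn=4), then count=6, then (idx=0), then count=6, then (turn=5), then count=6, then (idx=0), then count=6, then (turn=6), then count=6, then (idx=0), then count=6, then (turn=7), then count=6, then (idx=0), then count=6, then total=34, then returns 6
eval_b: total=28, then (not ((-(total - total)) == abs(step))) is true, then step=1, then count=1, then (turn=2), then count=1, then (idx=0), then count=1, then (turn=3), then count=1, then (idx=0), then count=1, then (turn=4), then count=1, then (idx=0), then count=1, then (turn=5), then count=1, then (idx=0), then count=1, then (turn=6), then count=1, then (idx=0), then count=1, then (turn=7), then count=1, then (idx=0), then count=1, then total=29, then returns 1
verdict: not equivalent; witness: base=-5, step=-4
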